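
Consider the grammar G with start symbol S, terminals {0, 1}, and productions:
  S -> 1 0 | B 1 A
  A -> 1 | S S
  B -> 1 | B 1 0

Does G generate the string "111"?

yes

S ⇒ B1A ⇒ 11A ⇒ 111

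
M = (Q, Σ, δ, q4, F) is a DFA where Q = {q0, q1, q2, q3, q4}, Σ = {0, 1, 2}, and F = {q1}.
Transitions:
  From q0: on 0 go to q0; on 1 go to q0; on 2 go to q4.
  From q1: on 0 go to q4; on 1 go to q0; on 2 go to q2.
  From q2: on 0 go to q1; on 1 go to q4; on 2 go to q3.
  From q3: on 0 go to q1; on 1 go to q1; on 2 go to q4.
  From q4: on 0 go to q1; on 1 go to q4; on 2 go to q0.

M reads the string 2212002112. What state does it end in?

q0

q4 --2--> q0
q0 --2--> q4
q4 --1--> q4
q4 --2--> q0
q0 --0--> q0
q0 --0--> q0
q0 --2--> q4
q4 --1--> q4
q4 --1--> q4
q4 --2--> q0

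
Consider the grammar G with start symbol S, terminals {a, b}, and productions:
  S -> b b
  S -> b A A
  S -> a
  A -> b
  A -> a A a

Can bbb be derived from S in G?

S ⇒ bAA ⇒ bbA ⇒ bbb

yes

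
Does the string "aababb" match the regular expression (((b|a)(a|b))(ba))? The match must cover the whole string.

No split of aababb into u·v has ((b|a)(a|b)) matching u and (ba) matching v.

no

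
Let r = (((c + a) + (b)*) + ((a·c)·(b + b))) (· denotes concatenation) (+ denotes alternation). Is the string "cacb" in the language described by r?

no

Neither ((c+a)+(b)*) nor ((a·c)·(b+b)) matches cacb.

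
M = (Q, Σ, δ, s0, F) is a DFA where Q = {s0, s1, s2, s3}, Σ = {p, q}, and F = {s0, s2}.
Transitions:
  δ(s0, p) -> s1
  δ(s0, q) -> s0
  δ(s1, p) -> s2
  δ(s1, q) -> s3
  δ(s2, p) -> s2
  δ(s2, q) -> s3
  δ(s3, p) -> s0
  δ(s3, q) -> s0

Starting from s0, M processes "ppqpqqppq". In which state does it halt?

s0 --p--> s1
s1 --p--> s2
s2 --q--> s3
s3 --p--> s0
s0 --q--> s0
s0 --q--> s0
s0 --p--> s1
s1 --p--> s2
s2 --q--> s3

s3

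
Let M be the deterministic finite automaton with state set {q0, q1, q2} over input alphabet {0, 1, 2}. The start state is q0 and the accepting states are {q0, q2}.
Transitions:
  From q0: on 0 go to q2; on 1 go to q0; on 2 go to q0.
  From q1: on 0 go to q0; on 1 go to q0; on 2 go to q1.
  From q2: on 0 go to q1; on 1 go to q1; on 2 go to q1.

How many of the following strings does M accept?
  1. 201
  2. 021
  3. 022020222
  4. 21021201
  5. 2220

2

201: rejected
021: accepted
022020222: rejected
21021201: rejected
2220: accepted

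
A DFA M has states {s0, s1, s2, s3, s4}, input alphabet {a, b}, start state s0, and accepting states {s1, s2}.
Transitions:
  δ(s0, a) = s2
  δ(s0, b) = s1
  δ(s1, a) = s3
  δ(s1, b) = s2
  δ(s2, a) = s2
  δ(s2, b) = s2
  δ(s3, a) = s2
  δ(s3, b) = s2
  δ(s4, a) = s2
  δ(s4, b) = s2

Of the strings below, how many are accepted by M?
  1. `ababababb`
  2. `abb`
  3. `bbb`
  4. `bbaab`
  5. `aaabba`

`ababababb`: accepted
`abb`: accepted
`bbb`: accepted
`bbaab`: accepted
`aaabba`: accepted

5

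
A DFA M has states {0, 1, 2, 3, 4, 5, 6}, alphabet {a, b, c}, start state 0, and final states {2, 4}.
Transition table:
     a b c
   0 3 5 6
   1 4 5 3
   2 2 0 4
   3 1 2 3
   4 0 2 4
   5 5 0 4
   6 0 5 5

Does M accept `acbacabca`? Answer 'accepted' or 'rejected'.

0 --a--> 3
3 --c--> 3
3 --b--> 2
2 --a--> 2
2 --c--> 4
4 --a--> 0
0 --b--> 5
5 --c--> 4
4 --a--> 0
End in state 0, which is not an accepting state.

rejected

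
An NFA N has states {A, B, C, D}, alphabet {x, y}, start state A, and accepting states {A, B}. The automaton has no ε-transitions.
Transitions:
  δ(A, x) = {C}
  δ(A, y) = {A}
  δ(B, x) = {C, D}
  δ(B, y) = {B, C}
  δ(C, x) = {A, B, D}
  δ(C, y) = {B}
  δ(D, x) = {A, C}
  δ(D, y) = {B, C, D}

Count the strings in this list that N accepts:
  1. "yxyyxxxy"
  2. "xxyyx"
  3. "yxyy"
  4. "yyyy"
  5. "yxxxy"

5

"yxyyxxxy": accepted
"xxyyx": accepted
"yxyy": accepted
"yyyy": accepted
"yxxxy": accepted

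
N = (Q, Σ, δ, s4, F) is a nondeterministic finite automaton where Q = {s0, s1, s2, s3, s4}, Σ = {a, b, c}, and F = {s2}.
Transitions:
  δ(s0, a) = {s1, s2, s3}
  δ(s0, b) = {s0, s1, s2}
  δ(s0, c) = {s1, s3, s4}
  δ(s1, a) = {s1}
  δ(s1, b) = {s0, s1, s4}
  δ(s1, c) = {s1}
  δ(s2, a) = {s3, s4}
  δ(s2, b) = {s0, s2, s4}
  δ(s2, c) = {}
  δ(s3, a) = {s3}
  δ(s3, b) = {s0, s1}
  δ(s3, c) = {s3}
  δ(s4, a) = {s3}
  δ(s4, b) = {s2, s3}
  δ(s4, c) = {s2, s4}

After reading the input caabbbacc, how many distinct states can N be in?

4

Start: {s4}
read c: {s2, s4}
read a: {s3, s4}
read a: {s3}
read b: {s0, s1}
read b: {s0, s1, s2, s4}
read b: {s0, s1, s2, s3, s4}
read a: {s1, s2, s3, s4}
read c: {s1, s2, s3, s4}
read c: {s1, s2, s3, s4}
Final reachable set {s1, s2, s3, s4} has 4 states.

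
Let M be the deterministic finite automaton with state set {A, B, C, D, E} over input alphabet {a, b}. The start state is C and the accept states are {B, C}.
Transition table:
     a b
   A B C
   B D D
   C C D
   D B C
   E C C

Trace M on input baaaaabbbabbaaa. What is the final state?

C --b--> D
D --a--> B
B --a--> D
D --a--> B
B --a--> D
D --a--> B
B --b--> D
D --b--> C
C --b--> D
D --a--> B
B --b--> D
D --b--> C
C --a--> C
C --a--> C
C --a--> C

C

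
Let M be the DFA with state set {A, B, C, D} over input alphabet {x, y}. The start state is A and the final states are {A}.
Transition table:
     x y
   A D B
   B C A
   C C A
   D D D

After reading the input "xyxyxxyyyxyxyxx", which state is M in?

D

A --x--> D
D --y--> D
D --x--> D
D --y--> D
D --x--> D
D --x--> D
D --y--> D
D --y--> D
D --y--> D
D --x--> D
D --y--> D
D --x--> D
D --y--> D
D --x--> D
D --x--> D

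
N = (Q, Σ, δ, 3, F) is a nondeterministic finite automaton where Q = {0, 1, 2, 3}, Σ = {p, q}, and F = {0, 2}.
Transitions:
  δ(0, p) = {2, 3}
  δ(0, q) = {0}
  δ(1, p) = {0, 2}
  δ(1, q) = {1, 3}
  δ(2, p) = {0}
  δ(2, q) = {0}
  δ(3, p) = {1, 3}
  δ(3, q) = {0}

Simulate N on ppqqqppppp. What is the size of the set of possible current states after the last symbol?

4

Start: {3}
read p: {1, 3}
read p: {0, 1, 2, 3}
read q: {0, 1, 3}
read q: {0, 1, 3}
read q: {0, 1, 3}
read p: {0, 1, 2, 3}
read p: {0, 1, 2, 3}
read p: {0, 1, 2, 3}
read p: {0, 1, 2, 3}
read p: {0, 1, 2, 3}
Final reachable set {0, 1, 2, 3} has 4 states.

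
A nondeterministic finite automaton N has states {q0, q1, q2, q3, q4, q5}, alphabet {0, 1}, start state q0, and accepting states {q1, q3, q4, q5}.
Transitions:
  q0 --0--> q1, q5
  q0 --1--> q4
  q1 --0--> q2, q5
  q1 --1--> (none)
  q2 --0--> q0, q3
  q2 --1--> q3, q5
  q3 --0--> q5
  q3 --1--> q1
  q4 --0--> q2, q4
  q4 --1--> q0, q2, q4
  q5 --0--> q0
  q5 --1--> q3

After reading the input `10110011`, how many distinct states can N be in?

Start: {q0}
read 1: {q4}
read 0: {q2, q4}
read 1: {q0, q2, q3, q4, q5}
read 1: {q0, q1, q2, q3, q4, q5}
read 0: {q0, q1, q2, q3, q4, q5}
read 0: {q0, q1, q2, q3, q4, q5}
read 1: {q0, q1, q2, q3, q4, q5}
read 1: {q0, q1, q2, q3, q4, q5}
Final reachable set {q0, q1, q2, q3, q4, q5} has 6 states.

6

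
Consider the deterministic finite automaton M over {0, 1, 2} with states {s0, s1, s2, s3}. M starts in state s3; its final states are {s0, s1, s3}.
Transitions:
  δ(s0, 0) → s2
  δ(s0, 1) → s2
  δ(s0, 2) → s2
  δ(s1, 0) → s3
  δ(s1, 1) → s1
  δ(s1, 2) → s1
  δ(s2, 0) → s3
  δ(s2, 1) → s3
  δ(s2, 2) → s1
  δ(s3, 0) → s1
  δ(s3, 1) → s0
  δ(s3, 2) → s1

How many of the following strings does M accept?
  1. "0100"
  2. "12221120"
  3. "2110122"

"0100": accepted
"12221120": accepted
"2110122": accepted

3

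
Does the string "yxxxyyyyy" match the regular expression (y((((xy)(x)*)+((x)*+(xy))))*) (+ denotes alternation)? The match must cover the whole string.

No split of yxxxyyyyy into u·v has y matching u and ((((xy)(x)*)+((x)*+(xy))))* matching v.

no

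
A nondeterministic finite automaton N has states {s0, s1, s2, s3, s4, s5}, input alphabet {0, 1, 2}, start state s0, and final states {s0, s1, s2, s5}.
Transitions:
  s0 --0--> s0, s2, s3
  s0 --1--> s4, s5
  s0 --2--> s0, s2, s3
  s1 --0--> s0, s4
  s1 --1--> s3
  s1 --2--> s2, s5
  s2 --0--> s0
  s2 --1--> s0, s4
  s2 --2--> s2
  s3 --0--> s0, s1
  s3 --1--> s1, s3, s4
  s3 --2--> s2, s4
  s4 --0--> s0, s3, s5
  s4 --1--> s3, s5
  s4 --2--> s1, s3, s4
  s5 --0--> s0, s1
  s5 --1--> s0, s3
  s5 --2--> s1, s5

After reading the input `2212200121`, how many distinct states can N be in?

Start: {s0}
read 2: {s0, s2, s3}
read 2: {s0, s2, s3, s4}
read 1: {s0, s1, s3, s4, s5}
read 2: {s0, s1, s2, s3, s4, s5}
read 2: {s0, s1, s2, s3, s4, s5}
read 0: {s0, s1, s2, s3, s4, s5}
read 0: {s0, s1, s2, s3, s4, s5}
read 1: {s0, s1, s3, s4, s5}
read 2: {s0, s1, s2, s3, s4, s5}
read 1: {s0, s1, s3, s4, s5}
Final reachable set {s0, s1, s3, s4, s5} has 5 states.

5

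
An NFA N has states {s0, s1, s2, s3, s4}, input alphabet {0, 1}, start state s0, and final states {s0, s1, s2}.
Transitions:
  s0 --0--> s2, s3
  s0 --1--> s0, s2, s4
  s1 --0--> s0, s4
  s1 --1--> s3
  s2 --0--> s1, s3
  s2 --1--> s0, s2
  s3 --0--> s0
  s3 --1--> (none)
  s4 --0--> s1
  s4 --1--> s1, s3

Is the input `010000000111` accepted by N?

Start: {s0}
read 0: {s2, s3}
read 1: {s0, s2}
read 0: {s1, s2, s3}
read 0: {s0, s1, s3, s4}
read 0: {s0, s1, s2, s3, s4}
read 0: {s0, s1, s2, s3, s4}
read 0: {s0, s1, s2, s3, s4}
read 0: {s0, s1, s2, s3, s4}
read 0: {s0, s1, s2, s3, s4}
read 1: {s0, s1, s2, s3, s4}
read 1: {s0, s1, s2, s3, s4}
read 1: {s0, s1, s2, s3, s4}
Reachable ∩ accepting = {s0, s1, s2} — nonempty.

accepted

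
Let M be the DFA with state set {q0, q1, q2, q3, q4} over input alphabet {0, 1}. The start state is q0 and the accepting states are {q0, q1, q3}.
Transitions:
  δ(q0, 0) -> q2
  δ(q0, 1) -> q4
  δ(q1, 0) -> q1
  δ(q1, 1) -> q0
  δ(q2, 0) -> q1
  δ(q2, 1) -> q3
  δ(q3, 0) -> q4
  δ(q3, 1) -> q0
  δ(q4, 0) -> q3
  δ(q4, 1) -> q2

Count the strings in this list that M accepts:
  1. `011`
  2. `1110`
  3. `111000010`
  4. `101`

2

`011`: accepted
`1110`: rejected
`111000010`: rejected
`101`: accepted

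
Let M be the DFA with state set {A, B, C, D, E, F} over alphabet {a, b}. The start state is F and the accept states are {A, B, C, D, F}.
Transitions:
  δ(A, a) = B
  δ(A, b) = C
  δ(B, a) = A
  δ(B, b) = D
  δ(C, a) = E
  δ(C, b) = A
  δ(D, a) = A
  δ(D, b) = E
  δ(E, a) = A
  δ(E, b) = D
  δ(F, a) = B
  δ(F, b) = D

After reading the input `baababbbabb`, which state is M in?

E

F --b--> D
D --a--> A
A --a--> B
B --b--> D
D --a--> A
A --b--> C
C --b--> A
A --b--> C
C --a--> E
E --b--> D
D --b--> E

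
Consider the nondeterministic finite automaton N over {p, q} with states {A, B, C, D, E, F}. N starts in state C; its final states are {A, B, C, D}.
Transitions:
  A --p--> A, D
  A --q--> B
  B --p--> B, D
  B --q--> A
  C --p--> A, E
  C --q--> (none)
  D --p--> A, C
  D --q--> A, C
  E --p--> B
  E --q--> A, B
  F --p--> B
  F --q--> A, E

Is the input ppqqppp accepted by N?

Start: {C}
read p: {A, E}
read p: {A, B, D}
read q: {A, B, C}
read q: {A, B}
read p: {A, B, D}
read p: {A, B, C, D}
read p: {A, B, C, D, E}
Reachable ∩ accepting = {A, B, C, D} — nonempty.

accepted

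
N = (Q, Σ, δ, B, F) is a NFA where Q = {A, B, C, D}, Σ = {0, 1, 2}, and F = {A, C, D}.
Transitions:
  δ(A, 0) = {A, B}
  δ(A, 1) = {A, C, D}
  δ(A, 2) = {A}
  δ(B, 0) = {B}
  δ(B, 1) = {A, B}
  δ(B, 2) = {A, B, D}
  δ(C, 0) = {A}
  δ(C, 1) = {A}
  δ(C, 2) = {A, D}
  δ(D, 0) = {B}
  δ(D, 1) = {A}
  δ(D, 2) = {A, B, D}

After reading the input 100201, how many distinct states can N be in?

Start: {B}
read 1: {A, B}
read 0: {A, B}
read 0: {A, B}
read 2: {A, B, D}
read 0: {A, B}
read 1: {A, B, C, D}
Final reachable set {A, B, C, D} has 4 states.

4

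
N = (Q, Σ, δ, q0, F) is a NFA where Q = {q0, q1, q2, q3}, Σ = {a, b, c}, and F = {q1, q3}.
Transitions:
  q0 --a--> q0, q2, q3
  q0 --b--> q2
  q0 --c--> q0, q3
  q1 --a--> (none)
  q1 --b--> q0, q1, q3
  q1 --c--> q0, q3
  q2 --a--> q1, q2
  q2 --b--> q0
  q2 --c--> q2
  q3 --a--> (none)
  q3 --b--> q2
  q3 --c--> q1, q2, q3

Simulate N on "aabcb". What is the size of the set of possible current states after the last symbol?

4

Start: {q0}
read a: {q0, q2, q3}
read a: {q0, q1, q2, q3}
read b: {q0, q1, q2, q3}
read c: {q0, q1, q2, q3}
read b: {q0, q1, q2, q3}
Final reachable set {q0, q1, q2, q3} has 4 states.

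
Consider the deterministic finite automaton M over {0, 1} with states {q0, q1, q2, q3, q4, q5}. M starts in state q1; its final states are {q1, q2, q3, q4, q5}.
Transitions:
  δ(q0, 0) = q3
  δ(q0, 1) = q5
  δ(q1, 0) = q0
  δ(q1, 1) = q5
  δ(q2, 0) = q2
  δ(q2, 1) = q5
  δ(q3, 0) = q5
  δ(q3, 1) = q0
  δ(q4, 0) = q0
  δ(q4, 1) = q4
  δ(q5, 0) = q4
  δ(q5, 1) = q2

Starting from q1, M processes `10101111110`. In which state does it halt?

q1 --1--> q5
q5 --0--> q4
q4 --1--> q4
q4 --0--> q0
q0 --1--> q5
q5 --1--> q2
q2 --1--> q5
q5 --1--> q2
q2 --1--> q5
q5 --1--> q2
q2 --0--> q2

q2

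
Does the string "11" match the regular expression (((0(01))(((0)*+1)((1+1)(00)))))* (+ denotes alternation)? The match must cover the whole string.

no

11 cannot be split into zero or more pieces each matching ((0(01))(((0)*+1)((1+1)(00)))).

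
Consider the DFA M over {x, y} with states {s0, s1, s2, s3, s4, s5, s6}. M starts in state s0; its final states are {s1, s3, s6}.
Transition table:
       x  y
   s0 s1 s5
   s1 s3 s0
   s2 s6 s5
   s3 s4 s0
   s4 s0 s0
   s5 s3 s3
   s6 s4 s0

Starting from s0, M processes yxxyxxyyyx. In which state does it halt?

s4

s0 --y--> s5
s5 --x--> s3
s3 --x--> s4
s4 --y--> s0
s0 --x--> s1
s1 --x--> s3
s3 --y--> s0
s0 --y--> s5
s5 --y--> s3
s3 --x--> s4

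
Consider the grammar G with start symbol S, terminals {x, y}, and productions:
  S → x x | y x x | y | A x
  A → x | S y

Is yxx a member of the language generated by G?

S ⇒ yxx

yes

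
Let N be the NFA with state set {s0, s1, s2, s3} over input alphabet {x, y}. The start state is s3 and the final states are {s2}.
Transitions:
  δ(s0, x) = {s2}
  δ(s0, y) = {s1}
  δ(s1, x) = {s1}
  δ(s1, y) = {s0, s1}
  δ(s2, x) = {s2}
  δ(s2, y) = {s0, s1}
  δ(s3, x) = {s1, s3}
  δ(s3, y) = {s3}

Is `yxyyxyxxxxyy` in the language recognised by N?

rejected

Start: {s3}
read y: {s3}
read x: {s1, s3}
read y: {s0, s1, s3}
read y: {s0, s1, s3}
read x: {s1, s2, s3}
read y: {s0, s1, s3}
read x: {s1, s2, s3}
read x: {s1, s2, s3}
read x: {s1, s2, s3}
read x: {s1, s2, s3}
read y: {s0, s1, s3}
read y: {s0, s1, s3}
Reachable ∩ accepting = {} — empty.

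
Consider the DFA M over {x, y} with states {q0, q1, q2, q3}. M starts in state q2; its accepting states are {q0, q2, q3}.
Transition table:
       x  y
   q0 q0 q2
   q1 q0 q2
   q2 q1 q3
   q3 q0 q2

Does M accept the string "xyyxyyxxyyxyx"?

q2 --x--> q1
q1 --y--> q2
q2 --y--> q3
q3 --x--> q0
q0 --y--> q2
q2 --y--> q3
q3 --x--> q0
q0 --x--> q0
q0 --y--> q2
q2 --y--> q3
q3 --x--> q0
q0 --y--> q2
q2 --x--> q1
End in state q1, which is not an accepting state.

rejected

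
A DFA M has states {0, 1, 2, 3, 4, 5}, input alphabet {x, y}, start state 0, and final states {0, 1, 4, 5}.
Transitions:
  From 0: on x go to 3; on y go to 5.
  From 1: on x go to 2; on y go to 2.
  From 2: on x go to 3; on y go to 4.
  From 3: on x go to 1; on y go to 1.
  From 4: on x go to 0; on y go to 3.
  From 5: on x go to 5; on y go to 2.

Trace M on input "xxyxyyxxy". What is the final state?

2

0 --x--> 3
3 --x--> 1
1 --y--> 2
2 --x--> 3
3 --y--> 1
1 --y--> 2
2 --x--> 3
3 --x--> 1
1 --y--> 2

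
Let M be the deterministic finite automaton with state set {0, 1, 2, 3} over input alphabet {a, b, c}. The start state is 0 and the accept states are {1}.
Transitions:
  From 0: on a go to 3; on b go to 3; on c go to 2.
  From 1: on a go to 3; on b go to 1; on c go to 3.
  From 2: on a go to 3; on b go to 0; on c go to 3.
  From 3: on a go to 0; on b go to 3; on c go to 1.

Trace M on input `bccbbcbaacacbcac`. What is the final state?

2

0 --b--> 3
3 --c--> 1
1 --c--> 3
3 --b--> 3
3 --b--> 3
3 --c--> 1
1 --b--> 1
1 --a--> 3
3 --a--> 0
0 --c--> 2
2 --a--> 3
3 --c--> 1
1 --b--> 1
1 --c--> 3
3 --a--> 0
0 --c--> 2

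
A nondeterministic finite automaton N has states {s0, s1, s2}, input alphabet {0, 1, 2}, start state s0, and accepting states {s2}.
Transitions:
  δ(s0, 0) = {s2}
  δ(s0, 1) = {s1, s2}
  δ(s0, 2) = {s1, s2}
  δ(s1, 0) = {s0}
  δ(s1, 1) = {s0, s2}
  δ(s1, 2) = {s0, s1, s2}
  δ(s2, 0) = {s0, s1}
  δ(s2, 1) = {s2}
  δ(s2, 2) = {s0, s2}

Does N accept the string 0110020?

accepted

Start: {s0}
read 0: {s2}
read 1: {s2}
read 1: {s2}
read 0: {s0, s1}
read 0: {s0, s2}
read 2: {s0, s1, s2}
read 0: {s0, s1, s2}
Reachable ∩ accepting = {s2} — nonempty.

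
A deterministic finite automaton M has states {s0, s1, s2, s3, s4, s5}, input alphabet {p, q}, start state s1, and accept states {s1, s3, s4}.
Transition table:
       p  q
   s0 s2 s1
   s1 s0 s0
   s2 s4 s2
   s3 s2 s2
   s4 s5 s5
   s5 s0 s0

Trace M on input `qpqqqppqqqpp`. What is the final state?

s4

s1 --q--> s0
s0 --p--> s2
s2 --q--> s2
s2 --q--> s2
s2 --q--> s2
s2 --p--> s4
s4 --p--> s5
s5 --q--> s0
s0 --q--> s1
s1 --q--> s0
s0 --p--> s2
s2 --p--> s4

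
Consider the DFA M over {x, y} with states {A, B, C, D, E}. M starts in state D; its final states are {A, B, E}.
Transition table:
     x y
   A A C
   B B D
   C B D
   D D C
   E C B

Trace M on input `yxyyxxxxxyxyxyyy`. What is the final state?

D --y--> C
C --x--> B
B --y--> D
D --y--> C
C --x--> B
B --x--> B
B --x--> B
B --x--> B
B --x--> B
B --y--> D
D --x--> D
D --y--> C
C --x--> B
B --y--> D
D --y--> C
C --y--> D

D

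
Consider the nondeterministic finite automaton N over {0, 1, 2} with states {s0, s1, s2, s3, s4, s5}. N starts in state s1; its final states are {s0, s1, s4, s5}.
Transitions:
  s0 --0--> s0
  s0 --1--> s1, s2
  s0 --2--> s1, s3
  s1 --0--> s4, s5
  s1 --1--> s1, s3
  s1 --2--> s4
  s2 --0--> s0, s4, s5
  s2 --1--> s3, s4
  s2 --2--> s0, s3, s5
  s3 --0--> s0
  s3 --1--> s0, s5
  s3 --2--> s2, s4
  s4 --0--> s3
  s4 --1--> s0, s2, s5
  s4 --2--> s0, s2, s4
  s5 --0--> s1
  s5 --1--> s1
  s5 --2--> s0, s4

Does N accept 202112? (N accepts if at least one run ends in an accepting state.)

Start: {s1}
read 2: {s4}
read 0: {s3}
read 2: {s2, s4}
read 1: {s0, s2, s3, s4, s5}
read 1: {s0, s1, s2, s3, s4, s5}
read 2: {s0, s1, s2, s3, s4, s5}
Reachable ∩ accepting = {s0, s1, s4, s5} — nonempty.

accepted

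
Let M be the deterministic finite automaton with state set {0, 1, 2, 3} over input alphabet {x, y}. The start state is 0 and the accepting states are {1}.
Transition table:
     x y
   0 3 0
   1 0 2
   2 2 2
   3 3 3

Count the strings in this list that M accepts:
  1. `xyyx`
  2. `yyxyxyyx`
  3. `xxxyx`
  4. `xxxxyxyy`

`xyyx`: rejected
`yyxyxyyx`: rejected
`xxxyx`: rejected
`xxxxyxyy`: rejected

0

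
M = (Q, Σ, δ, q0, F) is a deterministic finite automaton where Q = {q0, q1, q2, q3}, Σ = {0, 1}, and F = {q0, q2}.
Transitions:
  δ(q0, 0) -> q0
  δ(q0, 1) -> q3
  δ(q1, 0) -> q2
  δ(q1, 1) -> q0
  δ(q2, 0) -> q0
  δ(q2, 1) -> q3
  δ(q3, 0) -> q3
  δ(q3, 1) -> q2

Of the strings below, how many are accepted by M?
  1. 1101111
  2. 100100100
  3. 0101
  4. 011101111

2

1101111: accepted
100100100: rejected
0101: accepted
011101111: rejected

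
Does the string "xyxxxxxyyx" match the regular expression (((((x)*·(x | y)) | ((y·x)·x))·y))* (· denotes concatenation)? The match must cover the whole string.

xyxxxxxyyx cannot be split into zero or more pieces each matching ((((x)*·(x|y))|((y·x)·x))·y).

no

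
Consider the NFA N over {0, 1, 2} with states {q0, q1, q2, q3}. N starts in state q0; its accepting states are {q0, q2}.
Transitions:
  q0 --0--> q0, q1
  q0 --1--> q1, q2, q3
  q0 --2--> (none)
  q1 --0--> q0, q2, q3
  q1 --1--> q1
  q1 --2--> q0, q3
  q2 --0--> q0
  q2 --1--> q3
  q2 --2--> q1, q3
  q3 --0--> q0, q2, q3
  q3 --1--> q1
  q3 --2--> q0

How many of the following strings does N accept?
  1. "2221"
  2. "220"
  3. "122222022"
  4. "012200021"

"2221": rejected
"220": rejected
"122222022": rejected
"012200021": accepted

1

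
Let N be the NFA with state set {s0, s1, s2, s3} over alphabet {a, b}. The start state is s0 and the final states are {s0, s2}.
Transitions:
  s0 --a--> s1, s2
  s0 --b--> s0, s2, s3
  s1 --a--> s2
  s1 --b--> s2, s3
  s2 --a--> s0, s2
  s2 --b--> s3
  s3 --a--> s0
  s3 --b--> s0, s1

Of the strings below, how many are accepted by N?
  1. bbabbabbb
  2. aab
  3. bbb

3

bbabbabbb: accepted
aab: accepted
bbb: accepted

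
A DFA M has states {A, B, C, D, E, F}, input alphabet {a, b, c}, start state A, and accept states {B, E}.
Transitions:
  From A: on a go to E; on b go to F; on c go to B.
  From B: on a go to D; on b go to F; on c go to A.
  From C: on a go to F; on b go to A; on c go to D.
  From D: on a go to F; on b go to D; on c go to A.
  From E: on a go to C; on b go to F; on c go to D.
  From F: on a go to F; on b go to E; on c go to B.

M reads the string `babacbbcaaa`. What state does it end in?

F

A --b--> F
F --a--> F
F --b--> E
E --a--> C
C --c--> D
D --b--> D
D --b--> D
D --c--> A
A --a--> E
E --a--> C
C --a--> F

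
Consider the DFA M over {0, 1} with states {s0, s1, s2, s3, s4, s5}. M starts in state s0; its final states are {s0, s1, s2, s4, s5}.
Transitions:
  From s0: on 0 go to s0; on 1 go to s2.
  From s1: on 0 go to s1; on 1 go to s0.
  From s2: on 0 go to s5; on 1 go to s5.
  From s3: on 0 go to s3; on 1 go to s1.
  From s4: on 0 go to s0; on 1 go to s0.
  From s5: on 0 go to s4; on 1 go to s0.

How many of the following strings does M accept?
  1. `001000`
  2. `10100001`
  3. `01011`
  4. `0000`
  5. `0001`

`001000`: accepted
`10100001`: accepted
`01011`: accepted
`0000`: accepted
`0001`: accepted

5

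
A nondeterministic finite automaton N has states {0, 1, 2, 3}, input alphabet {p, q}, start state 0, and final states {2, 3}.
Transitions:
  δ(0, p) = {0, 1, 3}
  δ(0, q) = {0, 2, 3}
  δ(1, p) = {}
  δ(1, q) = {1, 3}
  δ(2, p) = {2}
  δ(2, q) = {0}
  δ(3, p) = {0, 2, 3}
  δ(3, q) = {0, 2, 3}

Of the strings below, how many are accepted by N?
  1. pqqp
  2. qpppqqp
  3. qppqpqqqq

3

pqqp: accepted
qpppqqp: accepted
qppqpqqqq: accepted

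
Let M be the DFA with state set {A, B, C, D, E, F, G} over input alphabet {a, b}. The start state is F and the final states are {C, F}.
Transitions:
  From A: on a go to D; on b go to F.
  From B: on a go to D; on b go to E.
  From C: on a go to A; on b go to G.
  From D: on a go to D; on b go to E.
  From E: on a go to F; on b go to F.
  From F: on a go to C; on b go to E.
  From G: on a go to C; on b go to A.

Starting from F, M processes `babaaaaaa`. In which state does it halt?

D

F --b--> E
E --a--> F
F --b--> E
E --a--> F
F --a--> C
C --a--> A
A --a--> D
D --a--> D
D --a--> D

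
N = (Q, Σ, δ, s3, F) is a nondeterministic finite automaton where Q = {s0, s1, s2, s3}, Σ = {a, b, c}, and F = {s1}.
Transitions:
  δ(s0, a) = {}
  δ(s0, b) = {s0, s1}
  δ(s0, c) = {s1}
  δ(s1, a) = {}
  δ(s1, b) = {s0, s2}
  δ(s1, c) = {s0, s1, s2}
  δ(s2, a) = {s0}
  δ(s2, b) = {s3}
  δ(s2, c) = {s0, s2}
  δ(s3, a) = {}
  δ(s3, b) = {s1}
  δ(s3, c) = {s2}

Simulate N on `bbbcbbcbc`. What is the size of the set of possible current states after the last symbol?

Start: {s3}
read b: {s1}
read b: {s0, s2}
read b: {s0, s1, s3}
read c: {s0, s1, s2}
read b: {s0, s1, s2, s3}
read b: {s0, s1, s2, s3}
read c: {s0, s1, s2}
read b: {s0, s1, s2, s3}
read c: {s0, s1, s2}
Final reachable set {s0, s1, s2} has 3 states.

3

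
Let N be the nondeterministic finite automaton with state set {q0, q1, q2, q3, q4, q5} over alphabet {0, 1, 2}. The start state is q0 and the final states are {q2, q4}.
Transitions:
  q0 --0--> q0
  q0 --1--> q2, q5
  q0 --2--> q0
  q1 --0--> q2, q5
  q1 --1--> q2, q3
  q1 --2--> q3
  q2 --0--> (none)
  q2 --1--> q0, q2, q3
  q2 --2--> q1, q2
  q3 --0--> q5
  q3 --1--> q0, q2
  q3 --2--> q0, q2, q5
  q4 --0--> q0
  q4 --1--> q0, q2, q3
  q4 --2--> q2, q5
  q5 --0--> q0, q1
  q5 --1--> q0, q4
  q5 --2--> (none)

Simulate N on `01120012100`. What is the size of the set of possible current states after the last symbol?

4

Start: {q0}
read 0: {q0}
read 1: {q2, q5}
read 1: {q0, q2, q3, q4}
read 2: {q0, q1, q2, q5}
read 0: {q0, q1, q2, q5}
read 0: {q0, q1, q2, q5}
read 1: {q0, q2, q3, q4, q5}
read 2: {q0, q1, q2, q5}
read 1: {q0, q2, q3, q4, q5}
read 0: {q0, q1, q5}
read 0: {q0, q1, q2, q5}
Final reachable set {q0, q1, q2, q5} has 4 states.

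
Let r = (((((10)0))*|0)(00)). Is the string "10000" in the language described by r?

Split as 100·00: ((((10)0))*|0) matches 100 and (00) matches 00.

yes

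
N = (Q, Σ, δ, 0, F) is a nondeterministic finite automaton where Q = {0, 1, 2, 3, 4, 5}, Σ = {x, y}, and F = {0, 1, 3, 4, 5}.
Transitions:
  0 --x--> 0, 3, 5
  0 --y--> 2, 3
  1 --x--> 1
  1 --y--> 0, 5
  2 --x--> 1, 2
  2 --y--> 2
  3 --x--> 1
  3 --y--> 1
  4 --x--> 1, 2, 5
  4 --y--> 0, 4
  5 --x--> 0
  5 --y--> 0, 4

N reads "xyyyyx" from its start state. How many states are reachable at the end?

Start: {0}
read x: {0, 3, 5}
read y: {0, 1, 2, 3, 4}
read y: {0, 1, 2, 3, 4, 5}
read y: {0, 1, 2, 3, 4, 5}
read y: {0, 1, 2, 3, 4, 5}
read x: {0, 1, 2, 3, 5}
Final reachable set {0, 1, 2, 3, 5} has 5 states.

5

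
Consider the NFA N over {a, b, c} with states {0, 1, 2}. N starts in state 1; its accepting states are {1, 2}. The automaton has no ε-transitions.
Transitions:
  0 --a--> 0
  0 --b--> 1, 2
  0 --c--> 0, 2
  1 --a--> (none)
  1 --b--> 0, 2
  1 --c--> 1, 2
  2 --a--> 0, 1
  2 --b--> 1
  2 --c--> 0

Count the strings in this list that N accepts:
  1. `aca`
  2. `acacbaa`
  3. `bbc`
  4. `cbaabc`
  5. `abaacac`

`aca`: rejected
`acacbaa`: rejected
`bbc`: accepted
`cbaabc`: accepted
`abaacac`: rejected

2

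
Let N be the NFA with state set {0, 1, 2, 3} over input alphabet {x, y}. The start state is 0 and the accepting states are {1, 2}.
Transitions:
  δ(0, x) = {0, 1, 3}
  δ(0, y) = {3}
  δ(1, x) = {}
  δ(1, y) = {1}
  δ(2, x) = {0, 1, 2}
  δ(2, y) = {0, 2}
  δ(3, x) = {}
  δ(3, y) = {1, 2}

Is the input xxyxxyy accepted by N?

accepted

Start: {0}
read x: {0, 1, 3}
read x: {0, 1, 3}
read y: {1, 2, 3}
read x: {0, 1, 2}
read x: {0, 1, 2, 3}
read y: {0, 1, 2, 3}
read y: {0, 1, 2, 3}
Reachable ∩ accepting = {1, 2} — nonempty.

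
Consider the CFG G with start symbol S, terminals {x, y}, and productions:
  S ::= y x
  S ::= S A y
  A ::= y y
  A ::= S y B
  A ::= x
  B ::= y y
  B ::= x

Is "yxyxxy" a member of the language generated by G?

no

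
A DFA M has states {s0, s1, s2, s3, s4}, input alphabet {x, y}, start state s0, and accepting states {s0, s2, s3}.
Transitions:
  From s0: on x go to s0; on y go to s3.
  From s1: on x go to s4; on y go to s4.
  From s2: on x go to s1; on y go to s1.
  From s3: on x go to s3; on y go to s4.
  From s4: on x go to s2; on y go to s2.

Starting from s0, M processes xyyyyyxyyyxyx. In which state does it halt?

s2

s0 --x--> s0
s0 --y--> s3
s3 --y--> s4
s4 --y--> s2
s2 --y--> s1
s1 --y--> s4
s4 --x--> s2
s2 --y--> s1
s1 --y--> s4
s4 --y--> s2
s2 --x--> s1
s1 --y--> s4
s4 --x--> s2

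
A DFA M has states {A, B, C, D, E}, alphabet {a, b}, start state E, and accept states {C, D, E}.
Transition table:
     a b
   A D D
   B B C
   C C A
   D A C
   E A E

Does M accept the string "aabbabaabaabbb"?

rejected

E --a--> A
A --a--> D
D --b--> C
C --b--> A
A --a--> D
D --b--> C
C --a--> C
C --a--> C
C --b--> A
A --a--> D
D --a--> A
A --b--> D
D --b--> C
C --b--> A
End in state A, which is not an accepting state.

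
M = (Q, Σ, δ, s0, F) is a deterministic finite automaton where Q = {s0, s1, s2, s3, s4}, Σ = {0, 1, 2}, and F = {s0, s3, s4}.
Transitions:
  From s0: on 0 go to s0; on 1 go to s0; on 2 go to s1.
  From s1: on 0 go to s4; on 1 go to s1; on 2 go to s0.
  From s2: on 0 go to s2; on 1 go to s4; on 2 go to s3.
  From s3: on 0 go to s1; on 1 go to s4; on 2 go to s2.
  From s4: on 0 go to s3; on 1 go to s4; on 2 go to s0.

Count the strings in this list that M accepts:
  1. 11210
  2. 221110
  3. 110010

11210: accepted
221110: accepted
110010: accepted

3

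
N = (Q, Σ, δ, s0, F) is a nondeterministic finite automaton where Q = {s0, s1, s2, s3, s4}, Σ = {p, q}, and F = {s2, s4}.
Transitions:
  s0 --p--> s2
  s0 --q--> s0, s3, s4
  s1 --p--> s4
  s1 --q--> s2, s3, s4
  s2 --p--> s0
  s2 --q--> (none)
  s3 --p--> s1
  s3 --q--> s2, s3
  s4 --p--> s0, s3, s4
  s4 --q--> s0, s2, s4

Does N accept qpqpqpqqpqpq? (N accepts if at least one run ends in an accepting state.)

accepted

Start: {s0}
read q: {s0, s3, s4}
read p: {s0, s1, s2, s3, s4}
read q: {s0, s2, s3, s4}
read p: {s0, s1, s2, s3, s4}
read q: {s0, s2, s3, s4}
read p: {s0, s1, s2, s3, s4}
read q: {s0, s2, s3, s4}
read q: {s0, s2, s3, s4}
read p: {s0, s1, s2, s3, s4}
read q: {s0, s2, s3, s4}
read p: {s0, s1, s2, s3, s4}
read q: {s0, s2, s3, s4}
Reachable ∩ accepting = {s2, s4} — nonempty.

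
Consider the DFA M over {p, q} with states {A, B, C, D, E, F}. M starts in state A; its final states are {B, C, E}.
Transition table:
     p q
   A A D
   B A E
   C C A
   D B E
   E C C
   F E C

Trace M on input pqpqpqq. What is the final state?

D

A --p--> A
A --q--> D
D --p--> B
B --q--> E
E --p--> C
C --q--> A
A --q--> D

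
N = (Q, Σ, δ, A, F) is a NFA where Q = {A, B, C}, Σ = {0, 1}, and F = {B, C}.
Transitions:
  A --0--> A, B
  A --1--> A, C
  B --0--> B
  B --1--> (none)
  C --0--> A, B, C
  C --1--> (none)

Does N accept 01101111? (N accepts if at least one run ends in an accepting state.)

accepted

Start: {A}
read 0: {A, B}
read 1: {A, C}
read 1: {A, C}
read 0: {A, B, C}
read 1: {A, C}
read 1: {A, C}
read 1: {A, C}
read 1: {A, C}
Reachable ∩ accepting = {C} — nonempty.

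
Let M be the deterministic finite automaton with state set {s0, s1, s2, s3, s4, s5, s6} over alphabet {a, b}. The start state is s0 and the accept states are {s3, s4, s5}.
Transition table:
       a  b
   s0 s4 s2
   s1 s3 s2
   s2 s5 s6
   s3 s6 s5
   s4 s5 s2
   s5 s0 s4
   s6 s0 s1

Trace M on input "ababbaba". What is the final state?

s0 --a--> s4
s4 --b--> s2
s2 --a--> s5
s5 --b--> s4
s4 --b--> s2
s2 --a--> s5
s5 --b--> s4
s4 --a--> s5

s5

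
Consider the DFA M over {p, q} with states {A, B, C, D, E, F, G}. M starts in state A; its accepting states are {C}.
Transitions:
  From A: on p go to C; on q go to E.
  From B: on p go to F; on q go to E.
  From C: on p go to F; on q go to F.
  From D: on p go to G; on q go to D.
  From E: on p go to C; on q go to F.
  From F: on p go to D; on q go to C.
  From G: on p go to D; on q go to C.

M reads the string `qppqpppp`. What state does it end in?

A --q--> E
E --p--> C
C --p--> F
F --q--> C
C --p--> F
F --p--> D
D --p--> G
G --p--> D

D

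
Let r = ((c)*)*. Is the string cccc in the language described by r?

Split into 4 pieces c · c · c · c; each matches (c)*.

yes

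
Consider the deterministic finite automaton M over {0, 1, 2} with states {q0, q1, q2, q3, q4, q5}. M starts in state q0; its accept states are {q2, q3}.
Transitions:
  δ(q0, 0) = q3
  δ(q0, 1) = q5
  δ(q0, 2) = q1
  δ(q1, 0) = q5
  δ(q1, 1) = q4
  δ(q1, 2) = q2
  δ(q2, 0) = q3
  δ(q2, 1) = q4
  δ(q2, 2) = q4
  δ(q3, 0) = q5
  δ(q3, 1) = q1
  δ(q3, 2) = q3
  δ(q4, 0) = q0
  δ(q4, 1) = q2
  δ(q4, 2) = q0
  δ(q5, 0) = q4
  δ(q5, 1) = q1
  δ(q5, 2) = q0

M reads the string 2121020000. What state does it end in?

q0

q0 --2--> q1
q1 --1--> q4
q4 --2--> q0
q0 --1--> q5
q5 --0--> q4
q4 --2--> q0
q0 --0--> q3
q3 --0--> q5
q5 --0--> q4
q4 --0--> q0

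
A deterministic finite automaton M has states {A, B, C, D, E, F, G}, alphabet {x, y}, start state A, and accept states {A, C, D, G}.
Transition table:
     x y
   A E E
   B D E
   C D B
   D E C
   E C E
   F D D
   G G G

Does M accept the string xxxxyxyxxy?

rejected

A --x--> E
E --x--> C
C --x--> D
D --x--> E
E --y--> E
E --x--> C
C --y--> B
B --x--> D
D --x--> E
E --y--> E
End in state E, which is not an accepting state.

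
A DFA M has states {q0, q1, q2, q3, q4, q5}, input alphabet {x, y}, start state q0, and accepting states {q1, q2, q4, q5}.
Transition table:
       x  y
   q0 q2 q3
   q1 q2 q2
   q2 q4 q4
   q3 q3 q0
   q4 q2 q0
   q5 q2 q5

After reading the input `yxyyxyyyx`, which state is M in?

q0 --y--> q3
q3 --x--> q3
q3 --y--> q0
q0 --y--> q3
q3 --x--> q3
q3 --y--> q0
q0 --y--> q3
q3 --y--> q0
q0 --x--> q2

q2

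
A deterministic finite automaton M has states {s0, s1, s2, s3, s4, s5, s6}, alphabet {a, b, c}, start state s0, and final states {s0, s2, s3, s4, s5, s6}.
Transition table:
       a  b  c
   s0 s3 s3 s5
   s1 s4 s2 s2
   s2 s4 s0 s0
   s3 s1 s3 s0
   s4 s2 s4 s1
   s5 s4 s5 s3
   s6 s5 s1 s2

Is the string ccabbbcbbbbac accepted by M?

s0 --c--> s5
s5 --c--> s3
s3 --a--> s1
s1 --b--> s2
s2 --b--> s0
s0 --b--> s3
s3 --c--> s0
s0 --b--> s3
s3 --b--> s3
s3 --b--> s3
s3 --b--> s3
s3 --a--> s1
s1 --c--> s2
End in state s2, which is an accepting state.

accepted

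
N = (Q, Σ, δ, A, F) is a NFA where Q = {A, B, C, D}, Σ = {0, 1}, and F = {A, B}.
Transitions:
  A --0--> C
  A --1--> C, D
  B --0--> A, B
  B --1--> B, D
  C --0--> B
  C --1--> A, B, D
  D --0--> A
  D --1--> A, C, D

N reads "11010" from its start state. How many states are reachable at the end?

Start: {A}
read 1: {C, D}
read 1: {A, B, C, D}
read 0: {A, B, C}
read 1: {A, B, C, D}
read 0: {A, B, C}
Final reachable set {A, B, C} has 3 states.

3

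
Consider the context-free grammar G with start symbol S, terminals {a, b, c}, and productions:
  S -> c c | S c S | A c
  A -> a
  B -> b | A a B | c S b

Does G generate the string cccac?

S ⇒ ScS ⇒ cccS ⇒ cccAc ⇒ cccac

yes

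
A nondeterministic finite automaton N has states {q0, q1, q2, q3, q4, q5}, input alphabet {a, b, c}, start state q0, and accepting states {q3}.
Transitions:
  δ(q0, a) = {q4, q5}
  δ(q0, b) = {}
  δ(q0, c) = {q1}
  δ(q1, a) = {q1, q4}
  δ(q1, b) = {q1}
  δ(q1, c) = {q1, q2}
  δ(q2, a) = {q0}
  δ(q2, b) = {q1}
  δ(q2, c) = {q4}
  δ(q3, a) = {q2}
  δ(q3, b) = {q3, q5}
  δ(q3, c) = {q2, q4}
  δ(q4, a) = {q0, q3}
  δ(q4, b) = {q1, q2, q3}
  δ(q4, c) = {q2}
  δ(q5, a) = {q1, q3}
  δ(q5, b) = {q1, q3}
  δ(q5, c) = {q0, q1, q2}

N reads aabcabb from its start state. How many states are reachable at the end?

3

Start: {q0}
read a: {q4, q5}
read a: {q0, q1, q3}
read b: {q1, q3, q5}
read c: {q0, q1, q2, q4}
read a: {q0, q1, q3, q4, q5}
read b: {q1, q2, q3, q5}
read b: {q1, q3, q5}
Final reachable set {q1, q3, q5} has 3 states.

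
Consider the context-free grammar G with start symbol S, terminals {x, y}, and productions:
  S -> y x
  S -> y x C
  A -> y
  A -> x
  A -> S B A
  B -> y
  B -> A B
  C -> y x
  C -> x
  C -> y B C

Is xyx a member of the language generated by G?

no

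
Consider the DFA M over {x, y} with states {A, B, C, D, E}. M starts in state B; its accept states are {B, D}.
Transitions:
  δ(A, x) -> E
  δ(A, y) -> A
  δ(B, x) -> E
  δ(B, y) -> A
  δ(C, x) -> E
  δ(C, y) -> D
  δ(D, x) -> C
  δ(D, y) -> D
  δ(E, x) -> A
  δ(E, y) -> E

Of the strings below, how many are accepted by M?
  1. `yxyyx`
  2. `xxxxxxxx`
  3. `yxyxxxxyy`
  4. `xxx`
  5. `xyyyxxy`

`yxyyx`: rejected
`xxxxxxxx`: rejected
`yxyxxxxyy`: rejected
`xxx`: rejected
`xyyyxxy`: rejected

0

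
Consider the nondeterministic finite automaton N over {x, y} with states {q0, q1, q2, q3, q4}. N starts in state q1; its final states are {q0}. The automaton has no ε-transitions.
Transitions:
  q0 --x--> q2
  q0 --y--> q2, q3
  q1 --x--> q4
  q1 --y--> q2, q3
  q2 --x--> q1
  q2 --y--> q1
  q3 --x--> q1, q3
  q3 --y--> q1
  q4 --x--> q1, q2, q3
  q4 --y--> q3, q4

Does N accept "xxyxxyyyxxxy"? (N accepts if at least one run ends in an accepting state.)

Start: {q1}
read x: {q4}
read x: {q1, q2, q3}
read y: {q1, q2, q3}
read x: {q1, q3, q4}
read x: {q1, q2, q3, q4}
read y: {q1, q2, q3, q4}
read y: {q1, q2, q3, q4}
read y: {q1, q2, q3, q4}
read x: {q1, q2, q3, q4}
read x: {q1, q2, q3, q4}
read x: {q1, q2, q3, q4}
read y: {q1, q2, q3, q4}
Reachable ∩ accepting = {} — empty.

rejected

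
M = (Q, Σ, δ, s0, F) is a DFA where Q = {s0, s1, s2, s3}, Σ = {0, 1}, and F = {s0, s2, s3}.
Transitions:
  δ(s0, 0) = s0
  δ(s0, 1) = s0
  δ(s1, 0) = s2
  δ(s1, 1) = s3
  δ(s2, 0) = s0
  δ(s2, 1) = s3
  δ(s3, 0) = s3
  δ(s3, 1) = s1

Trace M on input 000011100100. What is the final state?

s0

s0 --0--> s0
s0 --0--> s0
s0 --0--> s0
s0 --0--> s0
s0 --1--> s0
s0 --1--> s0
s0 --1--> s0
s0 --0--> s0
s0 --0--> s0
s0 --1--> s0
s0 --0--> s0
s0 --0--> s0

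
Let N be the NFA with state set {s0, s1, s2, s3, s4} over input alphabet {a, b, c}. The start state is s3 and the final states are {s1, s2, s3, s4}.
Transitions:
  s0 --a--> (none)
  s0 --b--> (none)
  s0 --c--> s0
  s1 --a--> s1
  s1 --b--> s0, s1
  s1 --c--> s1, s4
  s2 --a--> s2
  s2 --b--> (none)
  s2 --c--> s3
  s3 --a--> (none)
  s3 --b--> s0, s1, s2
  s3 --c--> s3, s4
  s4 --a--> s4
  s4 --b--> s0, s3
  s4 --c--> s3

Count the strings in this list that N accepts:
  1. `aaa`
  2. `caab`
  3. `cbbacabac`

2

`aaa`: rejected
`caab`: accepted
`cbbacabac`: accepted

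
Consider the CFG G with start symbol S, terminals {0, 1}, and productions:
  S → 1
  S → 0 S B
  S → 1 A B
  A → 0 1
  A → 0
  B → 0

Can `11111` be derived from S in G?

no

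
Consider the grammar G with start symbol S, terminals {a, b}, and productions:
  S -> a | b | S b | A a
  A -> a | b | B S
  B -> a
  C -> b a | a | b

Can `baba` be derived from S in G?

no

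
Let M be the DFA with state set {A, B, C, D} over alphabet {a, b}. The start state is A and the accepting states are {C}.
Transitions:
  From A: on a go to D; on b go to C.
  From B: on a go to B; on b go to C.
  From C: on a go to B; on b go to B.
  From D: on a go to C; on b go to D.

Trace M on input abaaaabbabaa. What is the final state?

A --a--> D
D --b--> D
D --a--> C
C --a--> B
B --a--> B
B --a--> B
B --b--> C
C --b--> B
B --a--> B
B --b--> C
C --a--> B
B --a--> B

B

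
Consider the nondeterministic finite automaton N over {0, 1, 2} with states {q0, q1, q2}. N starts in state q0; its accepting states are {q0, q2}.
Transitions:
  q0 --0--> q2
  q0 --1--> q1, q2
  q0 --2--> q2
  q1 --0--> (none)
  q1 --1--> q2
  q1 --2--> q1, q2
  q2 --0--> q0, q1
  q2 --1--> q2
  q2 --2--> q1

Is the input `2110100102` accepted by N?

Start: {q0}
read 2: {q2}
read 1: {q2}
read 1: {q2}
read 0: {q0, q1}
read 1: {q1, q2}
read 0: {q0, q1}
read 0: {q2}
read 1: {q2}
read 0: {q0, q1}
read 2: {q1, q2}
Reachable ∩ accepting = {q2} — nonempty.

accepted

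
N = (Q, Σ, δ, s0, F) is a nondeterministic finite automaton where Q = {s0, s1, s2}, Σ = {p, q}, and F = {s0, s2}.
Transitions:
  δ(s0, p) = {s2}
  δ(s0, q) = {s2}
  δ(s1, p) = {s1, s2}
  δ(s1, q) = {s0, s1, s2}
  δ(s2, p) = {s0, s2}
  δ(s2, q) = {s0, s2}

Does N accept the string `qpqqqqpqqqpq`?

Start: {s0}
read q: {s2}
read p: {s0, s2}
read q: {s0, s2}
read q: {s0, s2}
read q: {s0, s2}
read q: {s0, s2}
read p: {s0, s2}
read q: {s0, s2}
read q: {s0, s2}
read q: {s0, s2}
read p: {s0, s2}
read q: {s0, s2}
Reachable ∩ accepting = {s0, s2} — nonempty.

accepted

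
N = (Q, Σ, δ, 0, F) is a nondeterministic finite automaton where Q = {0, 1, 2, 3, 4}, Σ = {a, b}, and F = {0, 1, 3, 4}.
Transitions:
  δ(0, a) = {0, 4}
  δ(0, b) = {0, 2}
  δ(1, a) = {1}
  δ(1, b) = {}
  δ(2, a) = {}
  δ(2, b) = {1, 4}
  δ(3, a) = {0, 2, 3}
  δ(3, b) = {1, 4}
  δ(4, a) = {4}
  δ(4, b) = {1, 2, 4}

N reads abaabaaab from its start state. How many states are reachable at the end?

4

Start: {0}
read a: {0, 4}
read b: {0, 1, 2, 4}
read a: {0, 1, 4}
read a: {0, 1, 4}
read b: {0, 1, 2, 4}
read a: {0, 1, 4}
read a: {0, 1, 4}
read a: {0, 1, 4}
read b: {0, 1, 2, 4}
Final reachable set {0, 1, 2, 4} has 4 states.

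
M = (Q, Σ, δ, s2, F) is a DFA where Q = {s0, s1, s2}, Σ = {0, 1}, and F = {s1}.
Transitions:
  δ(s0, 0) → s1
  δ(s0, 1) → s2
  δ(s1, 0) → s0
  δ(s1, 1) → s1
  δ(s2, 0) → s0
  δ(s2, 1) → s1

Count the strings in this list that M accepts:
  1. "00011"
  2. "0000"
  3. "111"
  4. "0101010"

3

"00011": accepted
"0000": accepted
"111": accepted
"0101010": rejected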